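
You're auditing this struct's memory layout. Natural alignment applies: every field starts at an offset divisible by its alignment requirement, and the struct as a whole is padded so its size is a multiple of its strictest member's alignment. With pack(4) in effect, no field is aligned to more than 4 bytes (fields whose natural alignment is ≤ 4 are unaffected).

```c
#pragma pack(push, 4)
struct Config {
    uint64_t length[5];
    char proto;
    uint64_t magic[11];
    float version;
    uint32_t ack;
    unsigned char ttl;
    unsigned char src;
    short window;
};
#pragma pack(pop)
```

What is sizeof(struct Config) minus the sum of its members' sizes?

3

0..40  length  (40B, 4-aligned)
40..41  proto  (1B, 1-aligned)
41..44  -- padding (3B)
44..132  magic  (88B, 4-aligned)
132..136  version  (4B, 4-aligned)
136..140  ack  (4B, 4-aligned)
140..141  ttl  (1B, 1-aligned)
141..142  src  (1B, 1-aligned)
142..144  window  (2B, 2-aligned)
sizeof = 144, alignof = 4
data bytes 141, size 144 → padding 3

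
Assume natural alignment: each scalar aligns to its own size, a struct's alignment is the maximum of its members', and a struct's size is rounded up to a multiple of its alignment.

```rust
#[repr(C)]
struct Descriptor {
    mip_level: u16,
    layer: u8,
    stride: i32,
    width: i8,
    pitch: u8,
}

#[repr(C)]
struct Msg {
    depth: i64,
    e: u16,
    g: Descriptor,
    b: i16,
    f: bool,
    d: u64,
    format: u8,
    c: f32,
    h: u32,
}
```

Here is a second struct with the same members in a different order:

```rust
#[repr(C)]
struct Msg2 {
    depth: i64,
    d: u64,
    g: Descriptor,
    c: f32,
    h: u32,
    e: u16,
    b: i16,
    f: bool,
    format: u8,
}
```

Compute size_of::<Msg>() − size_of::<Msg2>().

Descriptor: 0..2  mip_level  (2B, 2-aligned); 2..3  layer  (1B, 1-aligned); 3..4  -- padding (1B); 4..8  stride  (4B, 4-aligned); 8..9  width  (1B, 1-aligned); 9..10  pitch  (1B, 1-aligned); 10..12  -- tail padding (2B); sizeof = 12, alignof = 4
0..8  depth  (8B, 8-aligned)
8..10  e  (2B, 2-aligned)
10..12  -- padding (2B)
12..24  g  (12B, 4-aligned)
24..26  b  (2B, 2-aligned)
26..27  f  (1B, 1-aligned)
27..32  -- padding (5B)
32..40  d  (8B, 8-aligned)
40..41  format  (1B, 1-aligned)
41..44  -- padding (3B)
44..48  c  (4B, 4-aligned)
48..52  h  (4B, 4-aligned)
52..56  -- tail padding (4B)
sizeof = 56, alignof = 8
— Msg2 —
0..8  depth  (8B, 8-aligned)
8..16  d  (8B, 8-aligned)
16..28  g  (12B, 4-aligned)
28..32  c  (4B, 4-aligned)
32..36  h  (4B, 4-aligned)
36..38  e  (2B, 2-aligned)
38..40  b  (2B, 2-aligned)
40..41  f  (1B, 1-aligned)
41..42  format  (1B, 1-aligned)
42..48  -- tail padding (6B)
sizeof = 48, alignof = 8
56 − 48 = 8

8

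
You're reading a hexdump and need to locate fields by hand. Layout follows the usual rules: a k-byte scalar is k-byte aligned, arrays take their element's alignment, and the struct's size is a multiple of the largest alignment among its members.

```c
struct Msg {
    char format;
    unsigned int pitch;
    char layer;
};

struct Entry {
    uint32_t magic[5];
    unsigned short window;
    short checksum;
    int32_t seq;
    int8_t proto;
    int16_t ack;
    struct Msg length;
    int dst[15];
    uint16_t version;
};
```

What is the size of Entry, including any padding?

108

Msg: format at 0 (size 1, align 1) → ends 1; pad 3 to align 4 for pitch; pitch at 4 (size 4, align 4) → ends 8; layer at 8 (size 1, align 1) → ends 9; tail pad 3 to reach multiple of 4; total 12 bytes, alignment 4
magic at 0 (size 20, align 4) → ends 20
window at 20 (size 2, align 2) → ends 22
checksum at 22 (size 2, align 2) → ends 24
seq at 24 (size 4, align 4) → ends 28
proto at 28 (size 1, align 1) → ends 29
pad 1 to align 2 for ack
ack at 30 (size 2, align 2) → ends 32
length at 32 (size 12, align 4) → ends 44
dst at 44 (size 60, align 4) → ends 104
version at 104 (size 2, align 2) → ends 106
tail pad 2 to reach multiple of 4
total 108 bytes, alignment 4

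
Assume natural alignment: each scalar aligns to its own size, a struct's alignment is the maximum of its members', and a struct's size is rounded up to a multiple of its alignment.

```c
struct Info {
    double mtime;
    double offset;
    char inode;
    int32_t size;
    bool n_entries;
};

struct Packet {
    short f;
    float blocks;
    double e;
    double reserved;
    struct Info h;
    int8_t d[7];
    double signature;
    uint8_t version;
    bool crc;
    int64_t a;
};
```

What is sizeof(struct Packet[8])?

Info: mtime at 0 (size 8, align 8) → ends 8; offset at 8 (size 8, align 8) → ends 16; inode at 16 (size 1, align 1) → ends 17; pad 3 to align 4 for size; size at 20 (size 4, align 4) → ends 24; n_entries at 24 (size 1, align 1) → ends 25; tail pad 7 to reach multiple of 8; total 32 bytes, alignment 8
f at 0 (size 2, align 2) → ends 2
pad 2 to align 4 for blocks
blocks at 4 (size 4, align 4) → ends 8
e at 8 (size 8, align 8) → ends 16
reserved at 16 (size 8, align 8) → ends 24
h at 24 (size 32, align 8) → ends 56
d at 56 (size 7, align 1) → ends 63
pad 1 to align 8 for signature
signature at 64 (size 8, align 8) → ends 72
version at 72 (size 1, align 1) → ends 73
crc at 73 (size 1, align 1) → ends 74
pad 6 to align 8 for a
a at 80 (size 8, align 8) → ends 88
total 88 bytes, alignment 8
array of 8: 8 × 88 = 704

704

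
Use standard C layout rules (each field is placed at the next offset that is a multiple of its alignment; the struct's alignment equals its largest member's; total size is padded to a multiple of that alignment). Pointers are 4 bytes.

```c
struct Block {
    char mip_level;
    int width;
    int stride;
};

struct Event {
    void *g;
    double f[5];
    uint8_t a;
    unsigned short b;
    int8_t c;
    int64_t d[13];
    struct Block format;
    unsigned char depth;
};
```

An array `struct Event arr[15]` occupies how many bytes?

Block: mip_level at 0 (size 1, align 1) → ends 1; pad 3 to align 4 for width; width at 4 (size 4, align 4) → ends 8; stride at 8 (size 4, align 4) → ends 12; total 12 bytes, alignment 4
g at 0 (size 4, align 4) → ends 4
pad 4 to align 8 for f
f at 8 (size 40, align 8) → ends 48
a at 48 (size 1, align 1) → ends 49
pad 1 to align 2 for b
b at 50 (size 2, align 2) → ends 52
c at 52 (size 1, align 1) → ends 53
pad 3 to align 8 for d
d at 56 (size 104, align 8) → ends 160
format at 160 (size 12, align 4) → ends 172
depth at 172 (size 1, align 1) → ends 173
tail pad 3 to reach multiple of 8
total 176 bytes, alignment 8
array of 15: 15 × 176 = 2640

2640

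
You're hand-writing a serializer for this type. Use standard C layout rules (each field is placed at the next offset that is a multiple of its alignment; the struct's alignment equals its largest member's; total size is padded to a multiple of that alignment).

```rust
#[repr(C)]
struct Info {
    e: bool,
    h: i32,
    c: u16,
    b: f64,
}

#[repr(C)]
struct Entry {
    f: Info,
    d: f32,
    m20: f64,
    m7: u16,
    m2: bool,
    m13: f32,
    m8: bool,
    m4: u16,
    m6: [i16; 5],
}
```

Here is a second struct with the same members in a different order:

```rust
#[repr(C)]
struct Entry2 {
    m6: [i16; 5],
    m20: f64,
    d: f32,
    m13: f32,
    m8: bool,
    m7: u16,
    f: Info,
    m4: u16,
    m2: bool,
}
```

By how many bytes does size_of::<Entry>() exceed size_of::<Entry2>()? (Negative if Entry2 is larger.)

-8

Info: e at 0 (size 1, align 1) → ends 1; pad 3 to align 4 for h; h at 4 (size 4, align 4) → ends 8; c at 8 (size 2, align 2) → ends 10; pad 6 to align 8 for b; b at 16 (size 8, align 8) → ends 24; total 24 bytes, alignment 8
f at 0 (size 24, align 8) → ends 24
d at 24 (size 4, align 4) → ends 28
pad 4 to align 8 for m20
m20 at 32 (size 8, align 8) → ends 40
m7 at 40 (size 2, align 2) → ends 42
m2 at 42 (size 1, align 1) → ends 43
pad 1 to align 4 for m13
m13 at 44 (size 4, align 4) → ends 48
m8 at 48 (size 1, align 1) → ends 49
pad 1 to align 2 for m4
m4 at 50 (size 2, align 2) → ends 52
m6 at 52 (size 10, align 2) → ends 62
tail pad 2 to reach multiple of 8
total 64 bytes, alignment 8
— Entry2 —
m6 at 0 (size 10, align 2) → ends 10
pad 6 to align 8 for m20
m20 at 16 (size 8, align 8) → ends 24
d at 24 (size 4, align 4) → ends 28
m13 at 28 (size 4, align 4) → ends 32
m8 at 32 (size 1, align 1) → ends 33
pad 1 to align 2 for m7
m7 at 34 (size 2, align 2) → ends 36
pad 4 to align 8 for f
f at 40 (size 24, align 8) → ends 64
m4 at 64 (size 2, align 2) → ends 66
m2 at 66 (size 1, align 1) → ends 67
tail pad 5 to reach multiple of 8
total 72 bytes, alignment 8
64 − 72 = -8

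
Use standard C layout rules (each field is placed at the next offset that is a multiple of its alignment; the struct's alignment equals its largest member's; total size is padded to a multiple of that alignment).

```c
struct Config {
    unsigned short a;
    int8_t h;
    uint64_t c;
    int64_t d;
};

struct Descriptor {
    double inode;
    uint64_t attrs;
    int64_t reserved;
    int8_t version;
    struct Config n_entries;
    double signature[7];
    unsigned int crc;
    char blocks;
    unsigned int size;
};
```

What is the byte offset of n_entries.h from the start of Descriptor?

34

Config: a at 0 (size 2, align 2) → ends 2; h at 2 (size 1, align 1) → ends 3; pad 5 to align 8 for c; c at 8 (size 8, align 8) → ends 16; d at 16 (size 8, align 8) → ends 24; total 24 bytes, alignment 8
inode at 0 (size 8, align 8) → ends 8
attrs at 8 (size 8, align 8) → ends 16
reserved at 16 (size 8, align 8) → ends 24
version at 24 (size 1, align 1) → ends 25
pad 7 to align 8 for n_entries
n_entries at 32 (size 24, align 8) → ends 56
within Config: h at 2
32 + 2 = 34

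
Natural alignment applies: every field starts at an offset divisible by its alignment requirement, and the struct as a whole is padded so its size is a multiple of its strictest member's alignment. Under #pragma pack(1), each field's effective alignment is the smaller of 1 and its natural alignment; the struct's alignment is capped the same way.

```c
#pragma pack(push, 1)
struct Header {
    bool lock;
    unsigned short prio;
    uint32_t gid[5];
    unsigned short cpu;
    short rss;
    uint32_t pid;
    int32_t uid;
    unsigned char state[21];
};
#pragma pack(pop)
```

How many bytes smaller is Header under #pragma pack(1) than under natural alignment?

natural layout:
  lock at 0 (size 1, align 1) → ends 1
  pad 1 to align 2 for prio
  prio at 2 (size 2, align 2) → ends 4
  gid at 4 (size 20, align 4) → ends 24
  cpu at 24 (size 2, align 2) → ends 26
  rss at 26 (size 2, align 2) → ends 28
  pid at 28 (size 4, align 4) → ends 32
  uid at 32 (size 4, align 4) → ends 36
  state at 36 (size 21, align 1) → ends 57
  tail pad 3 to reach multiple of 4
  total 60 bytes, alignment 4
packed(1) layout:
  lock at 0 (size 1, align 1) → ends 1
  prio at 1 (size 2, align 1) → ends 3
  gid at 3 (size 20, align 1) → ends 23
  cpu at 23 (size 2, align 1) → ends 25
  rss at 25 (size 2, align 1) → ends 27
  pid at 27 (size 4, align 1) → ends 31
  uid at 31 (size 4, align 1) → ends 35
  state at 35 (size 21, align 1) → ends 56
  total 56 bytes, alignment 1
60 − 56 = 4

4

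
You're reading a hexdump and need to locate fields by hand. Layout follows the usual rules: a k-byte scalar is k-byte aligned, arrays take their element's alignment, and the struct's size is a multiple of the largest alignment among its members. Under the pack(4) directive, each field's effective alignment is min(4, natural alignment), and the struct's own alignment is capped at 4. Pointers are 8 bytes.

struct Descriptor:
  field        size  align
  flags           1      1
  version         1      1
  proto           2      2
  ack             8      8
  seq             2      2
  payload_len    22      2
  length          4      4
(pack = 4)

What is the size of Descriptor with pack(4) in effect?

40

@0: flags [1B, align 1] → 1
@1: version [1B, align 1] → 2
@2: proto [2B, align 2] → 4
@4: ack [8B, align 4] → 12
@12: seq [2B, align 2] → 14
@14: payload_len [22B, align 2] → 36
@36: length [4B, align 4] → 40
size 40, align 4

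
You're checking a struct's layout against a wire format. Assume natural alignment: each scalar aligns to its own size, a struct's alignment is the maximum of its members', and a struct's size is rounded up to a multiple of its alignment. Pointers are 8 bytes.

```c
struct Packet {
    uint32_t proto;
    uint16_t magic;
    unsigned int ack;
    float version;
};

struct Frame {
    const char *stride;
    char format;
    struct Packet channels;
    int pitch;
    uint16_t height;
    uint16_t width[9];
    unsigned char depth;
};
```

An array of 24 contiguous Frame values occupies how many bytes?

Packet: proto at 0 (size 4, align 4) → ends 4; magic at 4 (size 2, align 2) → ends 6; pad 2 to align 4 for ack; ack at 8 (size 4, align 4) → ends 12; version at 12 (size 4, align 4) → ends 16; total 16 bytes, alignment 4
stride at 0 (size 8, align 8) → ends 8
format at 8 (size 1, align 1) → ends 9
pad 3 to align 4 for channels
channels at 12 (size 16, align 4) → ends 28
pitch at 28 (size 4, align 4) → ends 32
height at 32 (size 2, align 2) → ends 34
width at 34 (size 18, align 2) → ends 52
depth at 52 (size 1, align 1) → ends 53
tail pad 3 to reach multiple of 8
total 56 bytes, alignment 8
array of 24: 24 × 56 = 1344

1344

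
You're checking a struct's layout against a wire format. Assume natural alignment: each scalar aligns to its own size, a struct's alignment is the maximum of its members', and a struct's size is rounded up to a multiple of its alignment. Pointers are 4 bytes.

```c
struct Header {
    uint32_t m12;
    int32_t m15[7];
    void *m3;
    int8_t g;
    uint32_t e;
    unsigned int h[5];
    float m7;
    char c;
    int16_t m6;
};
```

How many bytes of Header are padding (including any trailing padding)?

m12 at 0 (size 4, align 4) → ends 4
m15 at 4 (size 28, align 4) → ends 32
m3 at 32 (size 4, align 4) → ends 36
g at 36 (size 1, align 1) → ends 37
pad 3 to align 4 for e
e at 40 (size 4, align 4) → ends 44
h at 44 (size 20, align 4) → ends 64
m7 at 64 (size 4, align 4) → ends 68
c at 68 (size 1, align 1) → ends 69
pad 1 to align 2 for m6
m6 at 70 (size 2, align 2) → ends 72
total 72 bytes, alignment 4
data bytes 68, size 72 → padding 4

4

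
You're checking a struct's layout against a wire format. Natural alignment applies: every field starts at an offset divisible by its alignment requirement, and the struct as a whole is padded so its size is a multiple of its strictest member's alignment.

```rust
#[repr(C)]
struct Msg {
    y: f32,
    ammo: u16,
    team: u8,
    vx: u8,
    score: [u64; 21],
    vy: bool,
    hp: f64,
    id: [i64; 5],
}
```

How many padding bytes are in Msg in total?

7

@0: y [4B, align 4] → 4
@4: ammo [2B, align 2] → 6
@6: team [1B, align 1] → 7
@7: vx [1B, align 1] → 8
@8: score [168B, align 8] → 176
@176: vy [1B, align 1] → 177
+7 pad (align 8)
@184: hp [8B, align 8] → 192
@192: id [40B, align 8] → 232
size 232, align 8
data bytes 225, size 232 → padding 7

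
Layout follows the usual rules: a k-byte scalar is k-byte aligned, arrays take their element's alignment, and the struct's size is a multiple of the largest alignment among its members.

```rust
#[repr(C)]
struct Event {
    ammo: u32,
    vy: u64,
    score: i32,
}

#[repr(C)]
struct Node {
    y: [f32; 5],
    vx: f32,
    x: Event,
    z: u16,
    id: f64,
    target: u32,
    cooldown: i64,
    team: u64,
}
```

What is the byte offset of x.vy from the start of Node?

32

Event: 0..4  ammo  (4B, 4-aligned); 4..8  -- padding (4B); 8..16  vy  (8B, 8-aligned); 16..20  score  (4B, 4-aligned); 20..24  -- tail padding (4B); sizeof = 24, alignof = 8
0..20  y  (20B, 4-aligned)
20..24  vx  (4B, 4-aligned)
24..48  x  (24B, 8-aligned)
within Event: vy at 8
24 + 8 = 32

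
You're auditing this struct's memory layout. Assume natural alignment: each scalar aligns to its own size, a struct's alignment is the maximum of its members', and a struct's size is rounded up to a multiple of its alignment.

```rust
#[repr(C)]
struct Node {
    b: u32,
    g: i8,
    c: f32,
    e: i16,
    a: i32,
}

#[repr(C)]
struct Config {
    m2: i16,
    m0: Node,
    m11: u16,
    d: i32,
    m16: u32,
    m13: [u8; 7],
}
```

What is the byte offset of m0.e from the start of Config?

Node: 0..4  b  (4B, 4-aligned); 4..5  g  (1B, 1-aligned); 5..8  -- padding (3B); 8..12  c  (4B, 4-aligned); 12..14  e  (2B, 2-aligned); 14..16  -- padding (2B); 16..20  a  (4B, 4-aligned); sizeof = 20, alignof = 4
0..2  m2  (2B, 2-aligned)
2..4  -- padding (2B)
4..24  m0  (20B, 4-aligned)
within Node: e at 12
4 + 12 = 16

16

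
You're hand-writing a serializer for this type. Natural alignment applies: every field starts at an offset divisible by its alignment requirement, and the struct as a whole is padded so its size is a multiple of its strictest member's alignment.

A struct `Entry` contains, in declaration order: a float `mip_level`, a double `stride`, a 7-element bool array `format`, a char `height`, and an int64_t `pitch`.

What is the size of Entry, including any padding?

32

@0: mip_level [4B, align 4] → 4
+4 pad (align 8)
@8: stride [8B, align 8] → 16
@16: format [7B, align 1] → 23
@23: height [1B, align 1] → 24
@24: pitch [8B, align 8] → 32
size 32, align 8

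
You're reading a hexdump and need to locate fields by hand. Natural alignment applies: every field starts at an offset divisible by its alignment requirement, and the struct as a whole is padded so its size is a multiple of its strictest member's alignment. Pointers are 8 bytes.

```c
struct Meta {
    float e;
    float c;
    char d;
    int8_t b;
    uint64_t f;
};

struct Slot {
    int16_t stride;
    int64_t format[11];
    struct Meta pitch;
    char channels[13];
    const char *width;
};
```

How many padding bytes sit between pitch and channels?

0

Meta: e at 0 (size 4, align 4) → ends 4; c at 4 (size 4, align 4) → ends 8; d at 8 (size 1, align 1) → ends 9; b at 9 (size 1, align 1) → ends 10; pad 6 to align 8 for f; f at 16 (size 8, align 8) → ends 24; total 24 bytes, alignment 8
stride at 0 (size 2, align 2) → ends 2
pad 6 to align 8 for format
format at 8 (size 88, align 8) → ends 96
pitch at 96 (size 24, align 8) → ends 120
channels at 120 (size 13, align 1) → ends 133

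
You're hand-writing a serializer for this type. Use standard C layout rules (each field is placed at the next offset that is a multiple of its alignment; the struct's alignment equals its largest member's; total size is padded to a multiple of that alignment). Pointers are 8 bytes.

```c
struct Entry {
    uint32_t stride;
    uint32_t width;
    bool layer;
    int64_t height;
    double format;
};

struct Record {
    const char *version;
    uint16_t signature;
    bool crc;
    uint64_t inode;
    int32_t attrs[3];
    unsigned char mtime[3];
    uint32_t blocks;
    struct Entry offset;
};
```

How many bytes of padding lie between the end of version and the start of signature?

0

Entry: @0: stride [4B, align 4] → 4; @4: width [4B, align 4] → 8; @8: layer [1B, align 1] → 9; +7 pad (align 8); @16: height [8B, align 8] → 24; @24: format [8B, align 8] → 32; size 32, align 8
@0: version [8B, align 8] → 8
@8: signature [2B, align 2] → 10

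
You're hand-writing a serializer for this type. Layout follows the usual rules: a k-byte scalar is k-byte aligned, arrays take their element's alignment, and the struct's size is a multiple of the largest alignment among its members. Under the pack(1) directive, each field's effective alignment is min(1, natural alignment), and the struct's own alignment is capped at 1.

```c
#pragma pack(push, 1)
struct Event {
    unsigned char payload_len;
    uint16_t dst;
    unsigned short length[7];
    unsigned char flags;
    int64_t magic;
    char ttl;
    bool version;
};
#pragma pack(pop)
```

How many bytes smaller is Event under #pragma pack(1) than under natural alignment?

12

natural layout:
  0..1  payload_len  (1B, 1-aligned)
  1..2  -- padding (1B)
  2..4  dst  (2B, 2-aligned)
  4..18  length  (14B, 2-aligned)
  18..19  flags  (1B, 1-aligned)
  19..24  -- padding (5B)
  24..32  magic  (8B, 8-aligned)
  32..33  ttl  (1B, 1-aligned)
  33..34  version  (1B, 1-aligned)
  34..40  -- tail padding (6B)
  sizeof = 40, alignof = 8
packed(1) layout:
  0..1  payload_len  (1B, 1-aligned)
  1..3  dst  (2B, 1-aligned)
  3..17  length  (14B, 1-aligned)
  17..18  flags  (1B, 1-aligned)
  18..26  magic  (8B, 1-aligned)
  26..27  ttl  (1B, 1-aligned)
  27..28  version  (1B, 1-aligned)
  sizeof = 28, alignof = 1
40 − 28 = 12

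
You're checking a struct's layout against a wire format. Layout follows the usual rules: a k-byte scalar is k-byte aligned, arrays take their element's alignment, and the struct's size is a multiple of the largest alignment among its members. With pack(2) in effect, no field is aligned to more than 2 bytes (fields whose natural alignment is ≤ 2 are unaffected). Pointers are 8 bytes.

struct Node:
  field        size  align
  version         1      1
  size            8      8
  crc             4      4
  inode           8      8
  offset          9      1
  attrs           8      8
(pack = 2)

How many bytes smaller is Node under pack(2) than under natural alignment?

16

natural layout:
  @0: version [1B, align 1] → 1
  +7 pad (align 8)
  @8: size [8B, align 8] → 16
  @16: crc [4B, align 4] → 20
  +4 pad (align 8)
  @24: inode [8B, align 8] → 32
  @32: offset [9B, align 1] → 41
  +7 pad (align 8)
  @48: attrs [8B, align 8] → 56
  size 56, align 8
packed(2) layout:
  @0: version [1B, align 1] → 1
  +1 pad (align 2)
  @2: size [8B, align 2] → 10
  @10: crc [4B, align 2] → 14
  @14: inode [8B, align 2] → 22
  @22: offset [9B, align 1] → 31
  +1 pad (align 2)
  @32: attrs [8B, align 2] → 40
  size 40, align 2
56 − 40 = 16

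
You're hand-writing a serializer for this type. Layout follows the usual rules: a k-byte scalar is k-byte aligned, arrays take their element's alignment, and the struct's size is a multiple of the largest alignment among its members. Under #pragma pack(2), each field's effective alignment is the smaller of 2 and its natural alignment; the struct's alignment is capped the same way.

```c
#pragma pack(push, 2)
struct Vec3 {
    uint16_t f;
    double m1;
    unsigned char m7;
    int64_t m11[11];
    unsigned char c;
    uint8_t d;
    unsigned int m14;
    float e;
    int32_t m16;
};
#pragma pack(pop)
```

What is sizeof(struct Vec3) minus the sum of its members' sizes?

1

@0: f [2B, align 2] → 2
@2: m1 [8B, align 2] → 10
@10: m7 [1B, align 1] → 11
+1 pad (align 2)
@12: m11 [88B, align 2] → 100
@100: c [1B, align 1] → 101
@101: d [1B, align 1] → 102
@102: m14 [4B, align 2] → 106
@106: e [4B, align 2] → 110
@110: m16 [4B, align 2] → 114
size 114, align 2
data bytes 113, size 114 → padding 1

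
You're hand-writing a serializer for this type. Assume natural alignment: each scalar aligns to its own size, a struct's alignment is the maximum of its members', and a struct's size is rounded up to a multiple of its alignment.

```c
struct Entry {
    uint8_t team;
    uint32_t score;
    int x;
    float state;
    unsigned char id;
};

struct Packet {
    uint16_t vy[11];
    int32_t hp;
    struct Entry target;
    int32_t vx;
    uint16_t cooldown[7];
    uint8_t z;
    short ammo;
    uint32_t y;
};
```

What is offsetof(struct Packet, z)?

Entry: team at 0 (size 1, align 1) → ends 1; pad 3 to align 4 for score; score at 4 (size 4, align 4) → ends 8; x at 8 (size 4, align 4) → ends 12; state at 12 (size 4, align 4) → ends 16; id at 16 (size 1, align 1) → ends 17; tail pad 3 to reach multiple of 4; total 20 bytes, alignment 4
vy at 0 (size 22, align 2) → ends 22
pad 2 to align 4 for hp
hp at 24 (size 4, align 4) → ends 28
target at 28 (size 20, align 4) → ends 48
vx at 48 (size 4, align 4) → ends 52
cooldown at 52 (size 14, align 2) → ends 66
z at 66 (size 1, align 1) → ends 67

66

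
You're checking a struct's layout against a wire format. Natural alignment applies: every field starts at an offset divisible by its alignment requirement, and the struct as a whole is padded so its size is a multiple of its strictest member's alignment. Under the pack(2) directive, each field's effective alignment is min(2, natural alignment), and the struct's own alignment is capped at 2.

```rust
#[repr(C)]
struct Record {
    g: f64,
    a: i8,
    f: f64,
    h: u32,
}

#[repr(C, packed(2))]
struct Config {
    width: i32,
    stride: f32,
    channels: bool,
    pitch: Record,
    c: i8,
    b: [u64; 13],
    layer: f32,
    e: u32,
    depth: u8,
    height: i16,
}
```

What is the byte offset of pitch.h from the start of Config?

Record: g at 0 (size 8, align 8) → ends 8; a at 8 (size 1, align 1) → ends 9; pad 7 to align 8 for f; f at 16 (size 8, align 8) → ends 24; h at 24 (size 4, align 4) → ends 28; tail pad 4 to reach multiple of 8; total 32 bytes, alignment 8
width at 0 (size 4, align 2) → ends 4
stride at 4 (size 4, align 2) → ends 8
channels at 8 (size 1, align 1) → ends 9
pad 1 to align 2 for pitch
pitch at 10 (size 32, align 2) → ends 42
within Record: h at 24
10 + 24 = 34

34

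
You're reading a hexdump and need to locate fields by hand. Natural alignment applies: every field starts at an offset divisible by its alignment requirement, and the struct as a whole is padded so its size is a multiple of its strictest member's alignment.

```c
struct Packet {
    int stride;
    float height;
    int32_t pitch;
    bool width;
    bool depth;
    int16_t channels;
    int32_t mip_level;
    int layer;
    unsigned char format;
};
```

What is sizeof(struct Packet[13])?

364

0..4  stride  (4B, 4-aligned)
4..8  height  (4B, 4-aligned)
8..12  pitch  (4B, 4-aligned)
12..13  width  (1B, 1-aligned)
13..14  depth  (1B, 1-aligned)
14..16  channels  (2B, 2-aligned)
16..20  mip_level  (4B, 4-aligned)
20..24  layer  (4B, 4-aligned)
24..25  format  (1B, 1-aligned)
25..28  -- tail padding (3B)
sizeof = 28, alignof = 4
array of 13: 13 × 28 = 364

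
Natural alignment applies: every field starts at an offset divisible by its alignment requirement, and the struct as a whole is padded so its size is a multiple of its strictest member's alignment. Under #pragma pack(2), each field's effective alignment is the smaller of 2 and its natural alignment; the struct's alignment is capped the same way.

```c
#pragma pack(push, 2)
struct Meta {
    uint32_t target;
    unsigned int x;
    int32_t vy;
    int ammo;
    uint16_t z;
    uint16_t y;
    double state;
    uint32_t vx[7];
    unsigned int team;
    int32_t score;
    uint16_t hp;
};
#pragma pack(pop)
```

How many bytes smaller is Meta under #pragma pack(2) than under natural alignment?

6

natural layout:
  @0: target [4B, align 4] → 4
  @4: x [4B, align 4] → 8
  @8: vy [4B, align 4] → 12
  @12: ammo [4B, align 4] → 16
  @16: z [2B, align 2] → 18
  @18: y [2B, align 2] → 20
  +4 pad (align 8)
  @24: state [8B, align 8] → 32
  @32: vx [28B, align 4] → 60
  @60: team [4B, align 4] → 64
  @64: score [4B, align 4] → 68
  @68: hp [2B, align 2] → 70
  +2 tail pad (align 8)
  size 72, align 8
packed(2) layout:
  @0: target [4B, align 2] → 4
  @4: x [4B, align 2] → 8
  @8: vy [4B, align 2] → 12
  @12: ammo [4B, align 2] → 16
  @16: z [2B, align 2] → 18
  @18: y [2B, align 2] → 20
  @20: state [8B, align 2] → 28
  @28: vx [28B, align 2] → 56
  @56: team [4B, align 2] → 60
  @60: score [4B, align 2] → 64
  @64: hp [2B, align 2] → 66
  size 66, align 2
72 − 66 = 6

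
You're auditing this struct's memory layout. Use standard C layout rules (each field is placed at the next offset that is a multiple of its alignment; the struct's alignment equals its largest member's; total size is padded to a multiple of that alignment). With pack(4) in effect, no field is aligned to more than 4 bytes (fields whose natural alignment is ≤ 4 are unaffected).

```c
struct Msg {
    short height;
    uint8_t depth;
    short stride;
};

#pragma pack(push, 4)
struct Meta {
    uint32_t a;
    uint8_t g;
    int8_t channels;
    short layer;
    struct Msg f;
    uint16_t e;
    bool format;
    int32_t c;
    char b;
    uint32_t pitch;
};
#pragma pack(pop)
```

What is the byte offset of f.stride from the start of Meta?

12

Msg: 0..2  height  (2B, 2-aligned); 2..3  depth  (1B, 1-aligned); 3..4  -- padding (1B); 4..6  stride  (2B, 2-aligned); sizeof = 6, alignof = 2
0..4  a  (4B, 4-aligned)
4..5  g  (1B, 1-aligned)
5..6  channels  (1B, 1-aligned)
6..8  layer  (2B, 2-aligned)
8..14  f  (6B, 2-aligned)
within Msg: stride at 4
8 + 4 = 12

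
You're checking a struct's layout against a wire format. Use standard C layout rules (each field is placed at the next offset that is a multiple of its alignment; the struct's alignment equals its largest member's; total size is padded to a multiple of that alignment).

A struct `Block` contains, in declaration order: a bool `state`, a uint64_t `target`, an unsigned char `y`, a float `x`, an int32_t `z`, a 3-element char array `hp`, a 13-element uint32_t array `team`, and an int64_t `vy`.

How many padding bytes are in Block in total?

15

@0: state [1B, align 1] → 1
+7 pad (align 8)
@8: target [8B, align 8] → 16
@16: y [1B, align 1] → 17
+3 pad (align 4)
@20: x [4B, align 4] → 24
@24: z [4B, align 4] → 28
@28: hp [3B, align 1] → 31
+1 pad (align 4)
@32: team [52B, align 4] → 84
+4 pad (align 8)
@88: vy [8B, align 8] → 96
size 96, align 8
data bytes 81, size 96 → padding 15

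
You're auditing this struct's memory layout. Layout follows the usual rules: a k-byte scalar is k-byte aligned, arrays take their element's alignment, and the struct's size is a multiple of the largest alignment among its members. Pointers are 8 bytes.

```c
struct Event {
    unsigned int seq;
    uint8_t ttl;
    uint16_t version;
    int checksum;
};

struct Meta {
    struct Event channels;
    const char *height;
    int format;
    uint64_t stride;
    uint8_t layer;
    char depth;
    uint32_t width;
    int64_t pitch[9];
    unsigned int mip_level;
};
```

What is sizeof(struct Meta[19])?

2432

Event: 0..4  seq  (4B, 4-aligned); 4..5  ttl  (1B, 1-aligned); 5..6  -- padding (1B); 6..8  version  (2B, 2-aligned); 8..12  checksum  (4B, 4-aligned); sizeof = 12, alignof = 4
0..12  channels  (12B, 4-aligned)
12..16  -- padding (4B)
16..24  height  (8B, 8-aligned)
24..28  format  (4B, 4-aligned)
28..32  -- padding (4B)
32..40  stride  (8B, 8-aligned)
40..41  layer  (1B, 1-aligned)
41..42  depth  (1B, 1-aligned)
42..44  -- padding (2B)
44..48  width  (4B, 4-aligned)
48..120  pitch  (72B, 8-aligned)
120..124  mip_level  (4B, 4-aligned)
124..128  -- tail padding (4B)
sizeof = 128, alignof = 8
array of 19: 19 × 128 = 2432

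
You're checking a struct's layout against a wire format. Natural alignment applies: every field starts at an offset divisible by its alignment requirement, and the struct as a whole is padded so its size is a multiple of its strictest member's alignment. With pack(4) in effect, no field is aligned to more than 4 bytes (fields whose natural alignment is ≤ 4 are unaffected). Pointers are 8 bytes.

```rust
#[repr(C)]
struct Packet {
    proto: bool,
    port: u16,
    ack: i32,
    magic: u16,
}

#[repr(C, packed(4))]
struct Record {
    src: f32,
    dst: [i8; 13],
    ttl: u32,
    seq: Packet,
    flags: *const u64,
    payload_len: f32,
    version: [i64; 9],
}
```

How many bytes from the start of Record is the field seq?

24

Packet: 0..1  proto  (1B, 1-aligned); 1..2  -- padding (1B); 2..4  port  (2B, 2-aligned); 4..8  ack  (4B, 4-aligned); 8..10  magic  (2B, 2-aligned); 10..12  -- tail padding (2B); sizeof = 12, alignof = 4
0..4  src  (4B, 4-aligned)
4..17  dst  (13B, 1-aligned)
17..20  -- padding (3B)
20..24  ttl  (4B, 4-aligned)
24..36  seq  (12B, 4-aligned)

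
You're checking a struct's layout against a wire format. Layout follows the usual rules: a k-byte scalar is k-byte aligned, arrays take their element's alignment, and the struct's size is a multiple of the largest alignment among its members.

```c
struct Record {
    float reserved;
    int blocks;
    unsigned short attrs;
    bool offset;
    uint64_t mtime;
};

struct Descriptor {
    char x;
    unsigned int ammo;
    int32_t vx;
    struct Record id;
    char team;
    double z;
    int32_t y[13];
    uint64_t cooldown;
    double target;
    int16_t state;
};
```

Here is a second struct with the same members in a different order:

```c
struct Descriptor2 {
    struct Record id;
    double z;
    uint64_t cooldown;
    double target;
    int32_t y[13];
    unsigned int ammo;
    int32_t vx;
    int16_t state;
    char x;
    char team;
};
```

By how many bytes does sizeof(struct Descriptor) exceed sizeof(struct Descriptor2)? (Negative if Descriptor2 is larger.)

Record: @0: reserved [4B, align 4] → 4; @4: blocks [4B, align 4] → 8; @8: attrs [2B, align 2] → 10; @10: offset [1B, align 1] → 11; +5 pad (align 8); @16: mtime [8B, align 8] → 24; size 24, align 8
@0: x [1B, align 1] → 1
+3 pad (align 4)
@4: ammo [4B, align 4] → 8
@8: vx [4B, align 4] → 12
+4 pad (align 8)
@16: id [24B, align 8] → 40
@40: team [1B, align 1] → 41
+7 pad (align 8)
@48: z [8B, align 8] → 56
@56: y [52B, align 4] → 108
+4 pad (align 8)
@112: cooldown [8B, align 8] → 120
@120: target [8B, align 8] → 128
@128: state [2B, align 2] → 130
+6 tail pad (align 8)
size 136, align 8
— Descriptor2 —
@0: id [24B, align 8] → 24
@24: z [8B, align 8] → 32
@32: cooldown [8B, align 8] → 40
@40: target [8B, align 8] → 48
@48: y [52B, align 4] → 100
@100: ammo [4B, align 4] → 104
@104: vx [4B, align 4] → 108
@108: state [2B, align 2] → 110
@110: x [1B, align 1] → 111
@111: team [1B, align 1] → 112
size 112, align 8
136 − 112 = 24

24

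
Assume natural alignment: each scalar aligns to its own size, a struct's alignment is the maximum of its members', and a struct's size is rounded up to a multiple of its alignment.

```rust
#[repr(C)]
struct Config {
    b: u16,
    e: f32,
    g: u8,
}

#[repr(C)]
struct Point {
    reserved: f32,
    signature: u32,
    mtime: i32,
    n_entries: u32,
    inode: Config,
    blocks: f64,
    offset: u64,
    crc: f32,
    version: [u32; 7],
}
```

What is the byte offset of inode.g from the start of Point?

24

Config: 0..2  b  (2B, 2-aligned); 2..4  -- padding (2B); 4..8  e  (4B, 4-aligned); 8..9  g  (1B, 1-aligned); 9..12  -- tail padding (3B); sizeof = 12, alignof = 4
0..4  reserved  (4B, 4-aligned)
4..8  signature  (4B, 4-aligned)
8..12  mtime  (4B, 4-aligned)
12..16  n_entries  (4B, 4-aligned)
16..28  inode  (12B, 4-aligned)
within Config: g at 8
16 + 8 = 24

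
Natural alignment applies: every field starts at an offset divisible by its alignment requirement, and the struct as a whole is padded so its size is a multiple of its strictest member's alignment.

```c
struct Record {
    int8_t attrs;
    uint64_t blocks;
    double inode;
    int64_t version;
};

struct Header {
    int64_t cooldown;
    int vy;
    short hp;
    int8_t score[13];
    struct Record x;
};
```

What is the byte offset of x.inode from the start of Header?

48

Record: attrs at 0 (size 1, align 1) → ends 1; pad 7 to align 8 for blocks; blocks at 8 (size 8, align 8) → ends 16; inode at 16 (size 8, align 8) → ends 24; version at 24 (size 8, align 8) → ends 32; total 32 bytes, alignment 8
cooldown at 0 (size 8, align 8) → ends 8
vy at 8 (size 4, align 4) → ends 12
hp at 12 (size 2, align 2) → ends 14
score at 14 (size 13, align 1) → ends 27
pad 5 to align 8 for x
x at 32 (size 32, align 8) → ends 64
within Record: inode at 16
32 + 16 = 48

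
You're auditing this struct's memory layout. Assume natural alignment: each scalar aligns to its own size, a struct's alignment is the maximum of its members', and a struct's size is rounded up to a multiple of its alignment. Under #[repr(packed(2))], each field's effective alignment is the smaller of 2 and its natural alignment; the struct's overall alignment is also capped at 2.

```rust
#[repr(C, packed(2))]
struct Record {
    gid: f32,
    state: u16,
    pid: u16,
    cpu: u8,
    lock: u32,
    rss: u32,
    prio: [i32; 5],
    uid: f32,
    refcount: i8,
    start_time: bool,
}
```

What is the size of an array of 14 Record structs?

616

@0: gid [4B, align 2] → 4
@4: state [2B, align 2] → 6
@6: pid [2B, align 2] → 8
@8: cpu [1B, align 1] → 9
+1 pad (align 2)
@10: lock [4B, align 2] → 14
@14: rss [4B, align 2] → 18
@18: prio [20B, align 2] → 38
@38: uid [4B, align 2] → 42
@42: refcount [1B, align 1] → 43
@43: start_time [1B, align 1] → 44
size 44, align 2
array of 14: 14 × 44 = 616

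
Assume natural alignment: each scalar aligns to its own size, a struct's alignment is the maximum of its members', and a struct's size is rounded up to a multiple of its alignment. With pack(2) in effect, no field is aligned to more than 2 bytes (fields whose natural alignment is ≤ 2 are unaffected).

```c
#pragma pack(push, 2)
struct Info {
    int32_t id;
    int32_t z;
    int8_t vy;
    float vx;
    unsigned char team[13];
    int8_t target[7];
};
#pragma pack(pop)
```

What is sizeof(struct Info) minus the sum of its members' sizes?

1

@0: id [4B, align 2] → 4
@4: z [4B, align 2] → 8
@8: vy [1B, align 1] → 9
+1 pad (align 2)
@10: vx [4B, align 2] → 14
@14: team [13B, align 1] → 27
@27: target [7B, align 1] → 34
size 34, align 2
data bytes 33, size 34 → padding 1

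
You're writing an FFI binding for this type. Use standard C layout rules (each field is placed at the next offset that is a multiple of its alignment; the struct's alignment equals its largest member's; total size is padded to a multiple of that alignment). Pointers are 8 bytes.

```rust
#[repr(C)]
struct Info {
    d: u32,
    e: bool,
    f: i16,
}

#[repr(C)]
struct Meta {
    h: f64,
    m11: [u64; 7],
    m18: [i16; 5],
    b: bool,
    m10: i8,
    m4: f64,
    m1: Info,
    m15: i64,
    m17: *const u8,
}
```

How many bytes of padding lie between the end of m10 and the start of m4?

4

Info: 0..4  d  (4B, 4-aligned); 4..5  e  (1B, 1-aligned); 5..6  -- padding (1B); 6..8  f  (2B, 2-aligned); sizeof = 8, alignof = 4
0..8  h  (8B, 8-aligned)
8..64  m11  (56B, 8-aligned)
64..74  m18  (10B, 2-aligned)
74..75  b  (1B, 1-aligned)
75..76  m10  (1B, 1-aligned)
76..80  -- padding (4B)
80..88  m4  (8B, 8-aligned)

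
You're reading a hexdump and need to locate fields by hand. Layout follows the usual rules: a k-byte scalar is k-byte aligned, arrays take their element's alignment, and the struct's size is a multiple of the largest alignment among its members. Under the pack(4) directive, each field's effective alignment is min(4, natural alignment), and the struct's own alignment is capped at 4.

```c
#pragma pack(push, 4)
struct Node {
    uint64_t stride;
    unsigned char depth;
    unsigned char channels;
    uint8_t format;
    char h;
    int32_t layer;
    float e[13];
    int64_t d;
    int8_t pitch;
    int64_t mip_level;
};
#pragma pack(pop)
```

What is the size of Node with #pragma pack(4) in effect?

88

@0: stride [8B, align 4] → 8
@8: depth [1B, align 1] → 9
@9: channels [1B, align 1] → 10
@10: format [1B, align 1] → 11
@11: h [1B, align 1] → 12
@12: layer [4B, align 4] → 16
@16: e [52B, align 4] → 68
@68: d [8B, align 4] → 76
@76: pitch [1B, align 1] → 77
+3 pad (align 4)
@80: mip_level [8B, align 4] → 88
size 88, align 4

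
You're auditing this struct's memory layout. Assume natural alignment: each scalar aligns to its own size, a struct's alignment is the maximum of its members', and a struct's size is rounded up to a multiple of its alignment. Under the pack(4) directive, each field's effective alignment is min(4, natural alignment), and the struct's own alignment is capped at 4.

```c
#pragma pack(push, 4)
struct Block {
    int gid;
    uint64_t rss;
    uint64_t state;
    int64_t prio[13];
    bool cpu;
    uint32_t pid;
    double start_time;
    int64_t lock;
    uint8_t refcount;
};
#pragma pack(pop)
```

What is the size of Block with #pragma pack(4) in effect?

152

gid at 0 (size 4, align 4) → ends 4
rss at 4 (size 8, align 4) → ends 12
state at 12 (size 8, align 4) → ends 20
prio at 20 (size 104, align 4) → ends 124
cpu at 124 (size 1, align 1) → ends 125
pad 3 to align 4 for pid
pid at 128 (size 4, align 4) → ends 132
start_time at 132 (size 8, align 4) → ends 140
lock at 140 (size 8, align 4) → ends 148
refcount at 148 (size 1, align 1) → ends 149
tail pad 3 to reach multiple of 4
total 152 bytes, alignment 4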